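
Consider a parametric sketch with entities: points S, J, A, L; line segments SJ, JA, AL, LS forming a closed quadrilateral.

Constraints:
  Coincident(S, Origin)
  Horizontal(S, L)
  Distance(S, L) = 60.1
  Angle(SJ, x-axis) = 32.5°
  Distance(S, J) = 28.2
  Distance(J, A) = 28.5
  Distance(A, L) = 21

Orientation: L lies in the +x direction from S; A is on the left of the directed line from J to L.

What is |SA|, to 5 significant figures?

55.461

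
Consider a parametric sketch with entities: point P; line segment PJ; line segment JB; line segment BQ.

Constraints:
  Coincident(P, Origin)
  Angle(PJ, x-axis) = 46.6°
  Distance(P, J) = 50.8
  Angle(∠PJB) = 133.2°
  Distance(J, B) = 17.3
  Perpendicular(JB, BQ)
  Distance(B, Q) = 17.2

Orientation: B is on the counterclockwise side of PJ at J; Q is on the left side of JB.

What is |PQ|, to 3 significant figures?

55.7

P is at the origin; PJ runs at 46.6° with length 50.8, so J = 50.8·(cos 46.6°, sin 46.6°) = (34.9, 36.9). ∠PJB = 133.2°, so JB runs at 46.6° + (180° − 133.2°) = 93.4° from the x-axis; with |JB| = 17.3, B = J + 17.3·(cos 93.4°, sin 93.4°) = (33.9, 54.2). JB ⟂ BQ; with |BQ| = 17.2 on the left of JB, Q = B + 17.2·(-0.998, -0.0593) = (16.7, 53.2). Then |PQ| = |Q − P| = 55.7.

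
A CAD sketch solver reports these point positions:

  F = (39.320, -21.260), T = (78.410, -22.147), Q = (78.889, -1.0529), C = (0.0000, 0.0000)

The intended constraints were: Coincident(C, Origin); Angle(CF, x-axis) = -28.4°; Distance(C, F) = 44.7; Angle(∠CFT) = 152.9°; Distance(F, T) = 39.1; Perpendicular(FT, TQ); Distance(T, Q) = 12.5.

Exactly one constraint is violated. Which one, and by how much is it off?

Distance(T, Q) = 12.5 — off by 8.60.

C = (0.00, 0.00) ✓; CF at -28.40° ✓; |CF| = 44.70 ✓; ∠CFT = 152.9° ✓; |FT| = 39.10 ✓; ∠(FT, TQ) = 90.00° ✓; |TQ| = 21.10 ✗.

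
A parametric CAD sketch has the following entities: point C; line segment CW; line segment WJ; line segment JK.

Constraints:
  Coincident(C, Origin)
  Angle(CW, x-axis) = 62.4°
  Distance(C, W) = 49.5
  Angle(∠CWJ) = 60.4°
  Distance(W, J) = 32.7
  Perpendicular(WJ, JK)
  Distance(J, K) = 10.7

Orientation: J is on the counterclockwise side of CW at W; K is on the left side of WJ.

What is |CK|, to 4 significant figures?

33.38

C is at the origin; CW runs at 62.4° with length 49.5, so W = 49.5·(cos 62.4°, sin 62.4°) = (22.93, 43.87). ∠CWJ = 60.4°, so WJ runs at 62.4° + (180° − 60.4°) = 182.0° from the x-axis; with |WJ| = 32.7, J = W + 32.7·(cos 182.0°, sin 182.0°) = (-9.747, 42.73). WJ is perpendicular to JK; with |JK| = 10.7 on the left of WJ, K = J + 10.7·(0.03490, -0.9994) = (-9.374, 32.03). Then |CK| = |K − C| = 33.38.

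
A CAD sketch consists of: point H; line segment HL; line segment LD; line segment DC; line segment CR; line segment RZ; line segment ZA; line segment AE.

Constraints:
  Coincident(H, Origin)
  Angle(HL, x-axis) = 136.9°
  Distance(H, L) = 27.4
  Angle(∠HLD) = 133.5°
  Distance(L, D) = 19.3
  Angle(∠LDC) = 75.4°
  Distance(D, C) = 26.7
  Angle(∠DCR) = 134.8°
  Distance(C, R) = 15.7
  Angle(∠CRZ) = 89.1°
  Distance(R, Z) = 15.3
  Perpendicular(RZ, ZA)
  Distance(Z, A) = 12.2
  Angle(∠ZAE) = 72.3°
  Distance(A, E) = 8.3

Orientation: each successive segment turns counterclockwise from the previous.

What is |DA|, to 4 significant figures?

22.41

H is at the origin; HL runs at 136.9° with length 27.4, so L = (-20.01, 18.72). ∠HLD = 133.5° gives LD at -176.6° from the x-axis; with |LD| = 19.3, D = (-39.27, 17.58). ∠LDC = 75.4° gives DC at -72.00° from the x-axis; with |DC| = 26.7, C = (-31.02, -7.816). ∠DCR = 134.8° gives CR at -26.80° from the x-axis; with |CR| = 15.7, R = (-17.01, -14.89). ∠CRZ = 89.1° gives RZ at 64.10° from the x-axis; with |RZ| = 15.3, Z = (-10.33, -1.132). RZ is perpendicular to ZA, so ZA runs at 154.1°; with |ZA| = 12.2, A = (-21.30, 4.197). Then |DA| = |A − D| = 22.41.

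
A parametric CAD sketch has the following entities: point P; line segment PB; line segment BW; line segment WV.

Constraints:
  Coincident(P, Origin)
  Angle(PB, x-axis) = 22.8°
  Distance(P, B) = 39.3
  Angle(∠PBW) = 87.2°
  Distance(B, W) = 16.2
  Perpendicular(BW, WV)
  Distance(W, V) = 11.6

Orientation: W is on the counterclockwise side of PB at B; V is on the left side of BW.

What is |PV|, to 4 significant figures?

31.12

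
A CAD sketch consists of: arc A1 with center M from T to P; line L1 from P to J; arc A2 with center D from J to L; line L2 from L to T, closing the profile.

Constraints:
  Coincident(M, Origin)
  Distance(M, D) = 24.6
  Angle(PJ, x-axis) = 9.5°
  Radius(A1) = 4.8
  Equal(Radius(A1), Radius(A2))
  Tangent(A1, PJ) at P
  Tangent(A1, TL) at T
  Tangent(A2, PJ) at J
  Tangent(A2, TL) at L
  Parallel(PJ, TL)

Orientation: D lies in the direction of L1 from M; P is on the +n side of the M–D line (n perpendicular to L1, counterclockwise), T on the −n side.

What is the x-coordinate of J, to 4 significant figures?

23.47

The slot axis is L1's direction at 9.5°, so u = (cos 9.5°, sin 9.5°) = (0.9863, 0.1650) and n = (−sin 9.5°, cos 9.5°) = (-0.1650, 0.9863). M is at the origin and D lies 24.6 along u from M, so D = 24.6·u = (24.26, 4.060). Tangency of A1 to both parallel lines with radius 4.8 puts P and T at M ± 4.8·n: P = (-0.7922, 4.734), T = (0.7922, -4.734). Equal radii place J and L the same way about D: J = D + 4.8·n = (23.47, 8.794), L = D − 4.8·n = (25.05, -0.6740). So J.x = 23.47.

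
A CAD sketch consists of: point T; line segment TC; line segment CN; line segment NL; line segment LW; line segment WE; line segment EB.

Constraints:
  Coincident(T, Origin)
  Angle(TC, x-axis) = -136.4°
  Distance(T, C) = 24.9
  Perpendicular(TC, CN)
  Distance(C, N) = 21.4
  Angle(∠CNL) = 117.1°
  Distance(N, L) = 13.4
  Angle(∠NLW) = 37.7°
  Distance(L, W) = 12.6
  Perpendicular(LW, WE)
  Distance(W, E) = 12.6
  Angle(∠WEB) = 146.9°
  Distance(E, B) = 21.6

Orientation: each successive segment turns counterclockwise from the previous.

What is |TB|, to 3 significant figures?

57.2

LW is perpendicular to WE, so WE runs at -111°; with |WE| = 12.6, E = (-6.73, -36.1). ∠WEB = 146.9° gives EB at -78.1° from the x-axis; with |EB| = 21.6, B = (-2.28, -57.2). Then |TB| = |B − T| = 57.2.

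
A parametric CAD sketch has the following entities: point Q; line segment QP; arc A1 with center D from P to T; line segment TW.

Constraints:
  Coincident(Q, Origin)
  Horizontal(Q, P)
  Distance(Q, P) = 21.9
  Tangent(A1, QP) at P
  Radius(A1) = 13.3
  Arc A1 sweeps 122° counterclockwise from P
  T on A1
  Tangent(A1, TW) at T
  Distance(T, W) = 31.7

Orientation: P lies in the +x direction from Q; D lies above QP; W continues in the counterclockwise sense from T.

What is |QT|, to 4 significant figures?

38.92

Q is at the origin; Q and P share the same y with |QP| = 21.9 and P on the +x side, so P = (21.90, 0.000). A1 meets QP tangentially, so DP is at right angles to QP, so D = P + (0, 13.3) = (21.90, 13.30). On A1, P sits at bearing -90° from D; a 122° counterclockwise sweep puts T at bearing 32°, so T = D + 13.3·(cos 32°, sin 32°) = (33.18, 20.35). Then |QT| = |T − Q| = 38.92.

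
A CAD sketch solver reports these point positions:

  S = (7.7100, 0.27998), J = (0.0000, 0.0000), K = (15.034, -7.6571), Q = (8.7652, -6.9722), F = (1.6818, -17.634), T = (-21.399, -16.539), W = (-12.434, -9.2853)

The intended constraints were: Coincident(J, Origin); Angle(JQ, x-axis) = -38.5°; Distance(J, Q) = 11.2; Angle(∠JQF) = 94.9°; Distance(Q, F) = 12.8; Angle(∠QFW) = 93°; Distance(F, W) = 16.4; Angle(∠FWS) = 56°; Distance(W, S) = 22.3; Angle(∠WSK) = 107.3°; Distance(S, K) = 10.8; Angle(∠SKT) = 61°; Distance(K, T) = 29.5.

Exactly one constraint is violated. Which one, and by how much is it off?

Distance(K, T) = 29.5 — off by 8.00.

J = (0.00, 0.00) ✓; JQ at -38.50° ✓; |JQ| = 11.20 ✓; ∠JQF = 94.90° ✓; |QF| = 12.80 ✓; ∠QFW = 93.00° ✓; |FW| = 16.40 ✓; ∠FWS = 56.00° ✓; |WS| = 22.30 ✓; ∠WSK = 107.3° ✓; |SK| = 10.80 ✓; ∠SKT = 61.00° ✓; |KT| = 37.50 ✗.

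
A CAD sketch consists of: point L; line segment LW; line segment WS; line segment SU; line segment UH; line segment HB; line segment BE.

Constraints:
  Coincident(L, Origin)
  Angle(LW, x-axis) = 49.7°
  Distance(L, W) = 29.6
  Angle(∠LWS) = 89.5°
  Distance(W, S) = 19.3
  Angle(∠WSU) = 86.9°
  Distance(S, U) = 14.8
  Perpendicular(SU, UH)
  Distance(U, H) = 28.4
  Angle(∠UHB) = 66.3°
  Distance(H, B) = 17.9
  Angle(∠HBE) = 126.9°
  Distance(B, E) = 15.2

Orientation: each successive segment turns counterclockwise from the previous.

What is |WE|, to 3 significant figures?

14.2

∠UHB = 66.3° gives HB at 77.0° from the x-axis; with |HB| = 17.9, B = (22.3, 23.5). ∠HBE = 126.9° gives BE at 130° from the x-axis; with |BE| = 15.2, E = (12.5, 35.2). Then |WE| = |E − W| = 14.2.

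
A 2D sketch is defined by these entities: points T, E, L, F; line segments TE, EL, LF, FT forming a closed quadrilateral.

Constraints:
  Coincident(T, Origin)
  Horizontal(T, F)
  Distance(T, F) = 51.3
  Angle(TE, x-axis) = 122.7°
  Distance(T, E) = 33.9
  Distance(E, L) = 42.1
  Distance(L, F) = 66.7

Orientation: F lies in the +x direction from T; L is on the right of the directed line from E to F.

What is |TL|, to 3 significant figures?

19.4

Checks: |EL| = 42.10 ✓; |LF| = 66.70 ✓.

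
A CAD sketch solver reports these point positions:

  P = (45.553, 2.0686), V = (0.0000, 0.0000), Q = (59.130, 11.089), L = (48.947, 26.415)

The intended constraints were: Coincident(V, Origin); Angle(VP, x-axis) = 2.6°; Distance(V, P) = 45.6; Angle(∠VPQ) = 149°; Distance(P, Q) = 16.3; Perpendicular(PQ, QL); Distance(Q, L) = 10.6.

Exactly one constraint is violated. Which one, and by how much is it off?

Distance(Q, L) = 10.6 — off by 7.80.

V = (0.00, 0.00) ✓; VP at 2.600° ✓; |VP| = 45.60 ✓; ∠VPQ = 149.0° ✓; |PQ| = 16.30 ✓; ∠(PQ, QL) = 90.00° ✓; |QL| = 18.40 ✗.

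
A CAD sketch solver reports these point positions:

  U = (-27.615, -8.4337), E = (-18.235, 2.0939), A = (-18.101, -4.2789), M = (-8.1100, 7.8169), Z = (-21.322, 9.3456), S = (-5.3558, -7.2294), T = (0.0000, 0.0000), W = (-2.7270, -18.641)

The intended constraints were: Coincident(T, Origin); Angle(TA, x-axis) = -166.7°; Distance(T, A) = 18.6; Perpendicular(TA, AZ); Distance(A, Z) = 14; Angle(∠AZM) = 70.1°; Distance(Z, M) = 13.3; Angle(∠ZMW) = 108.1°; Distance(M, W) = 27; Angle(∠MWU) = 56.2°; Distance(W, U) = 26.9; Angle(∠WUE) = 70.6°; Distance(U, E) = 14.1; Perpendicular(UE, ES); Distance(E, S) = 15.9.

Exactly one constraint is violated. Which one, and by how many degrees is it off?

Perpendicular(UE, ES) — off by 5.80°.

T = (0.00, 0.00) ✓; TA at -166.7° ✓; |TA| = 18.60 ✓; ∠(TA, AZ) = 90.00° ✓; |AZ| = 14.00 ✓; ∠AZM = 70.10° ✓; |ZM| = 13.30 ✓; ∠ZMW = 108.1° ✓; |MW| = 27.00 ✓; ∠MWU = 56.20° ✓; |WU| = 26.90 ✓; ∠WUE = 70.60° ✓; |UE| = 14.10 ✓; ∠(UE, ES) = 84.20° ✗; |ES| = 15.90 ✓.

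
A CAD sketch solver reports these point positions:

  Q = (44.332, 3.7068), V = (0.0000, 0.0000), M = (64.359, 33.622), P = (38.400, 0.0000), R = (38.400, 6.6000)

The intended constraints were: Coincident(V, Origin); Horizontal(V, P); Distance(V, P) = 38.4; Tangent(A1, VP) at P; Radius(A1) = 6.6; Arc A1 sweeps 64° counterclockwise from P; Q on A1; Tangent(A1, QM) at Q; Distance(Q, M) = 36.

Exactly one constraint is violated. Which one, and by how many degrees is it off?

Tangent(A1, QM) at Q — off by 7.80°.

V = (0.00, 0.00) ✓; V.y = 0.00, P.y = 0.00 ✓; |VP| = 38.40 ✓; ∠(RP, PV) = 90.00° ✓; |RP| = 6.600 ✓; bearing(R→Q) − bearing(R→P) = 64.00° ✓; |RQ| = 6.600 ✓; ∠(RQ, QM) = 97.80° ✗; |QM| = 36.00 ✓.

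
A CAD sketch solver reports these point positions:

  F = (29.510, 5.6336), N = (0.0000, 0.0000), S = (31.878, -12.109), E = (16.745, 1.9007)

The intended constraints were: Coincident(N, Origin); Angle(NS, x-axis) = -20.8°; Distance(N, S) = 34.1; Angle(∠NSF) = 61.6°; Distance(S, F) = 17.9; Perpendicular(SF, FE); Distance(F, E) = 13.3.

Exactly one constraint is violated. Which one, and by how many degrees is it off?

Perpendicular(SF, FE) — off by 8.70°.

N = (0.00, 0.00) ✓; NS at -20.80° ✓; |NS| = 34.10 ✓; ∠NSF = 61.60° ✓; |SF| = 17.90 ✓; ∠(SF, FE) = 98.70° ✗; |FE| = 13.30 ✓.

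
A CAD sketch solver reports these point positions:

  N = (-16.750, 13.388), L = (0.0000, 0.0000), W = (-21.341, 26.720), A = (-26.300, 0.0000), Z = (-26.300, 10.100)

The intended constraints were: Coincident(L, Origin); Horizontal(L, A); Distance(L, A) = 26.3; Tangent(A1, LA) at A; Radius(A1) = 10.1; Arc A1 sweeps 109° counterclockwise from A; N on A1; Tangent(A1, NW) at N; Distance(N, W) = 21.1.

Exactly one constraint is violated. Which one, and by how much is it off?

Distance(N, W) = 21.1 — off by 7.00.

L = (0.00, 0.00) ✓; L.y = 0.00, A.y = 0.00 ✓; |LA| = 26.30 ✓; ∠(ZA, AL) = 90.00° ✓; |ZA| = 10.10 ✓; bearing(Z→N) − bearing(Z→A) = 109.0° ✓; |ZN| = 10.10 ✓; ∠(ZN, NW) = 90.00° ✓; |NW| = 14.10 ✗.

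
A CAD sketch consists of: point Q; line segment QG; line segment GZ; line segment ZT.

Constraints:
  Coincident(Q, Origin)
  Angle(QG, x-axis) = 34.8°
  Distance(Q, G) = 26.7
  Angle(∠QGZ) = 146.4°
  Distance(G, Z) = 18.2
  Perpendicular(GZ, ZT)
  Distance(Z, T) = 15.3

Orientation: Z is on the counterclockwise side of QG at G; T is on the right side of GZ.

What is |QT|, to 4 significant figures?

50.40

∠QGZ = 146.4°, so GZ runs at 34.8° + (180° − 146.4°) = 68.40° from the x-axis; with |GZ| = 18.2, Z = G + 18.2·(cos 68.40°, sin 68.40°) = (28.62, 32.16). The perpendicularity gives ZT at right angles to GZ; with |ZT| = 15.3 on the right of GZ, T = Z + 15.3·(0.9298, -0.3681) = (42.85, 26.53). Then |QT| = |T − Q| = 50.40.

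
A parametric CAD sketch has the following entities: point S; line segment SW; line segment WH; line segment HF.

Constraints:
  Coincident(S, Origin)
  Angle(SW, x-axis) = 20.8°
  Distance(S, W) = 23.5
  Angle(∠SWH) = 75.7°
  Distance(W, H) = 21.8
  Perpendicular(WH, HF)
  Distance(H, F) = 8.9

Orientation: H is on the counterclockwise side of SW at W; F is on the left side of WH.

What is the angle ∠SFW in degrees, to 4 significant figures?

63.14°

∠SWH = 75.7°, so WH runs at 20.8° + (180° − 75.7°) = 125.1° from the x-axis; with |WH| = 21.8, H = W + 21.8·(cos 125.1°, sin 125.1°) = (9.433, 26.18). The perpendicularity gives HF at right angles to WH; with |HF| = 8.9 on the left of WH, F = H + 8.9·(-0.8181, -0.5750) = (2.152, 21.06). Then cos ∠SFW = FS·FW / (|FS||FW|), giving 63.14°.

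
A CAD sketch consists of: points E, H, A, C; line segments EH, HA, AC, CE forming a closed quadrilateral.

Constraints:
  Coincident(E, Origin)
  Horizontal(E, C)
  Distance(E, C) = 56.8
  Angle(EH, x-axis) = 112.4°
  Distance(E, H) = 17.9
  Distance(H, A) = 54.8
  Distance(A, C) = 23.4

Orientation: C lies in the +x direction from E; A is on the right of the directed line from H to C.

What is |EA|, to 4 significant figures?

41.00

Checks: EH at 112.4° ✓; |HA| = 54.80 ✓; |AC| = 23.40 ✓.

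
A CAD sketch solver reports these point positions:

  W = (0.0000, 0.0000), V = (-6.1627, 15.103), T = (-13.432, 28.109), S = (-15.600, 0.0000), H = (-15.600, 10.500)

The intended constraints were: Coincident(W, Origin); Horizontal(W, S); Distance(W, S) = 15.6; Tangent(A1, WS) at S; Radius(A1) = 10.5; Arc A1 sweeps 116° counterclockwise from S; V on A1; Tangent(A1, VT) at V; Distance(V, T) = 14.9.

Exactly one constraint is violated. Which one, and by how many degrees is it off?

Tangent(A1, VT) at V — off by 3.20°.

W = (0.00, 0.00) ✓; W.y = 0.00, S.y = 0.00 ✓; |WS| = 15.60 ✓; ∠(HS, SW) = 90.00° ✓; |HS| = 10.50 ✓; bearing(H→V) − bearing(H→S) = 116.0° ✓; |HV| = 10.50 ✓; ∠(HV, VT) = 86.80° ✗; |VT| = 14.90 ✓.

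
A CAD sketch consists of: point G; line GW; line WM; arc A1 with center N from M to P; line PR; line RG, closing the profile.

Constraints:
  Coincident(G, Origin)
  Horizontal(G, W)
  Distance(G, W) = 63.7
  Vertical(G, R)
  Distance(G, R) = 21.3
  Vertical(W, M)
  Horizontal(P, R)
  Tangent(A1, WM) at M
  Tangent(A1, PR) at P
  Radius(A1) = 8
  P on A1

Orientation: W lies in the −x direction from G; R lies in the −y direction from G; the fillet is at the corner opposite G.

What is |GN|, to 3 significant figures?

57.3

G and R share the same x with |GR| = 21.3 and R on the −y side, so R = (0.00, -21.3). The virtual corner opposite G is at (-63.7, -21.3). A1 meets WM tangentially, so NM is at right angles to WM and since A1 is tangent to PR there, NP ⟂ PR, with radius 8.0, so the center N sits 8.0 in from both sides at N = (-55.7, -13.3). Then |GN| = |N − G| = 57.3.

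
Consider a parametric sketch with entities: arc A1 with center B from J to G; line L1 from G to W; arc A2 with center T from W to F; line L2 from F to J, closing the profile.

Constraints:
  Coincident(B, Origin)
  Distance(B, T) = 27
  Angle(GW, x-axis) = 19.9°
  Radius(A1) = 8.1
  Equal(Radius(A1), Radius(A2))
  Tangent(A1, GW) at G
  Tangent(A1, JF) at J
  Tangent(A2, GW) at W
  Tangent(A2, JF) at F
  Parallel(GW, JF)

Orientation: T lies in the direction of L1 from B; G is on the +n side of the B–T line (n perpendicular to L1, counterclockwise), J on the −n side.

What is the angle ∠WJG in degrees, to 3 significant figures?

59.0°

The slot axis is L1's direction at 19.9°, so u = (cos 19.9°, sin 19.9°) = (0.940, 0.340) and n = (−sin 19.9°, cos 19.9°) = (-0.340, 0.940). B is at the origin and T lies 27.0 along u from B, so T = 27.0·u = (25.4, 9.19). Tangency of A1 to both parallel lines with radius 8.1 puts G and J at B ± 8.1·n: G = (-2.76, 7.62), J = (2.76, -7.62). Equal radii place W and F the same way about T: W = T + 8.1·n = (22.6, 16.8), F = T − 8.1·n = (28.1, 1.57). Then cos ∠WJG = JW·JG / (|JW||JG|), giving 59.0°.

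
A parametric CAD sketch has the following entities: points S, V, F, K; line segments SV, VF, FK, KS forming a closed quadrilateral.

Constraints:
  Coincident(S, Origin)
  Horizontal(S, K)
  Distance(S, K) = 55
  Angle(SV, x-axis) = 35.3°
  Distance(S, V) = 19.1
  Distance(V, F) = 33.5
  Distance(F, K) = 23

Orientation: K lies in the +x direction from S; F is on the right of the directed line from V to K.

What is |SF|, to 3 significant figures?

39.9

S is at the origin; S and K share the same y with |SK| = 55.0 and K in +x, so K = (55.0, 0). SV runs at 35.3° with |SV| = 19.1, so V = (15.6, 11.0). F is determined by |VF| = 33.5 and |FK| = 23.0 together: it lies at the intersection of circle(V, 33.5) and circle(K, 23.0). With |VK| = 40.9, the foot of the radical line on VK is 27.7 from V and the perpendicular offset is √(33.5² − 27.7²) = 18.8. Taking the right-of-VK solution: F = (37.2, -14.6).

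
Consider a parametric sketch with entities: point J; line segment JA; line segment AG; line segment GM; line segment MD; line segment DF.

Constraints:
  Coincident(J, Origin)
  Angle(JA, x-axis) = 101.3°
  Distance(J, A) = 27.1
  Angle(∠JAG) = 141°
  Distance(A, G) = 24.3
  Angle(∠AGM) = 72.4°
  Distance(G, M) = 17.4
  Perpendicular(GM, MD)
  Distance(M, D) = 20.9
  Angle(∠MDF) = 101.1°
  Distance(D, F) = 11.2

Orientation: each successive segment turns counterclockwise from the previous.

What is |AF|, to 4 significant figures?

0.9441

The perpendicularity gives MD at right angles to GM, so MD runs at -22.10°; with |MD| = 20.9, D = (-11.19, 18.11). ∠MDF = 101.1° gives DF at 56.80° from the x-axis; with |DF| = 11.2, F = (-5.056, 27.48). Then |AF| = |F − A| = 0.9441.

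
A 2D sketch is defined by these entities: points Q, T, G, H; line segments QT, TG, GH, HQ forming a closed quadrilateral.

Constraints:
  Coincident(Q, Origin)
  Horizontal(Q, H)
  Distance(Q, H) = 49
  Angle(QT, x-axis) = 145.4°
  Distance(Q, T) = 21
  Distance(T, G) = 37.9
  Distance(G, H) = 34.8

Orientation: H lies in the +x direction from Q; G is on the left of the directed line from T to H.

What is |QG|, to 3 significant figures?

27.6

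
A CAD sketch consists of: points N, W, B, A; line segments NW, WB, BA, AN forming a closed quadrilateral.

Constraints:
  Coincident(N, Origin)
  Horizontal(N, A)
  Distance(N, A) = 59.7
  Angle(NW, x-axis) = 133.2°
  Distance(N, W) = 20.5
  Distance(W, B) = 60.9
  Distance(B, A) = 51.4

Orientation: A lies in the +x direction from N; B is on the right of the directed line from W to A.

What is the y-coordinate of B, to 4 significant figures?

-34.47

Checks: |WB| = 60.90 ✓; |BA| = 51.40 ✓.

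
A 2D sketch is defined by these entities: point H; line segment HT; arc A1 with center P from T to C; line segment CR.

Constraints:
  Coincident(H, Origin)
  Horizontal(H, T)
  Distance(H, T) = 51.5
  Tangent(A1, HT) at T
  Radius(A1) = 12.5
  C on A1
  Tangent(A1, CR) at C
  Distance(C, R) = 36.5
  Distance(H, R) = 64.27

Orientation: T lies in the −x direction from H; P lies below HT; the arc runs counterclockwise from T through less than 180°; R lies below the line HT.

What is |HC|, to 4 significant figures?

64.80

H is at the origin; HT is horizontal with |HT| = 51.5 and T on the −x side, so T = (-51.50, 0.000). Since A1 is tangent to HT there, PT ⟂ HT, so P = T + (0, -12.5) = (-51.50, -12.50). Since PC ⟂ CR (tangency), |PR| = √(12.5² + 36.5²) = 38.58 regardless of where C sits on A1. So R lies on both circle(H, 64.27) and circle(P, 38.58); the below-HT intersection is R = (-40.88, -49.59). C is the foot of the tangent from R: C = (-61.75, -19.65).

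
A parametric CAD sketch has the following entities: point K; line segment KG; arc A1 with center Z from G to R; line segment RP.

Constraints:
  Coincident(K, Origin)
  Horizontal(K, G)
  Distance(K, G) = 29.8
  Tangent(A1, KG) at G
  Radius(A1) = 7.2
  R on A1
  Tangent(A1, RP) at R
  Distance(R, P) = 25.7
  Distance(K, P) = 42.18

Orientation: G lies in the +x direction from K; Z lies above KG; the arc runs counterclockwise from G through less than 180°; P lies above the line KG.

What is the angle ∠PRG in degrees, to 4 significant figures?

122.6°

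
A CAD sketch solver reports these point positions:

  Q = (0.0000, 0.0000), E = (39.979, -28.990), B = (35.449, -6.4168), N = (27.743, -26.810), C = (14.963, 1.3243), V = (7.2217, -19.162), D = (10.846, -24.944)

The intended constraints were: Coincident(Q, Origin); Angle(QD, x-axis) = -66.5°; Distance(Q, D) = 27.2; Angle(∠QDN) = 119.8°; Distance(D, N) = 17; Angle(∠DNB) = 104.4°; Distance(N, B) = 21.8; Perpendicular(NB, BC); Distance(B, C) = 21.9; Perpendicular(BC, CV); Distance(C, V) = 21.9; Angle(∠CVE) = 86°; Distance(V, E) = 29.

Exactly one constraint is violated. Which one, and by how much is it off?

Distance(V, E) = 29 — off by 5.20.

Q = (0.00, 0.00) ✓; QD at -66.50° ✓; |QD| = 27.20 ✓; ∠QDN = 119.8° ✓; |DN| = 17.00 ✓; ∠DNB = 104.4° ✓; |NB| = 21.80 ✓; ∠(NB, BC) = 90.00° ✓; |BC| = 21.90 ✓; ∠(BC, CV) = 90.00° ✓; |CV| = 21.90 ✓; ∠CVE = 86.00° ✓; |VE| = 34.20 ✗.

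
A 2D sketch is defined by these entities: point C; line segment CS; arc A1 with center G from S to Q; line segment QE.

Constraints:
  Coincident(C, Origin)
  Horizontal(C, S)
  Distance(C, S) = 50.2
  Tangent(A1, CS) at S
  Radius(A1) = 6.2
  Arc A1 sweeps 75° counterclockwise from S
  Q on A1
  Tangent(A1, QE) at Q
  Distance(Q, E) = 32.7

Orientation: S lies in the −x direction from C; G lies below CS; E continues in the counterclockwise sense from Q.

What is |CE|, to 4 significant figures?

74.09

C is at the origin; C and S share the same y with |CS| = 50.2 and S on the −x side, so S = (-50.20, 0.000). Since A1 is tangent to CS there, GS ⟂ CS, so G = S + (0, -6.2) = (-50.20, -6.200). On A1, S sits at bearing 90° from G; a 75° counterclockwise sweep puts Q at bearing 165°, so Q = G + 6.2·(cos 165°, sin 165°) = (-56.19, -4.595). Tangency of A1 to QE means the radius GQ is perpendicular to QE, so QE runs along (−sin 165°, cos 165°); with |QE| = 32.7, E = (-64.65, -36.18). Then |CE| = |E − C| = 74.09.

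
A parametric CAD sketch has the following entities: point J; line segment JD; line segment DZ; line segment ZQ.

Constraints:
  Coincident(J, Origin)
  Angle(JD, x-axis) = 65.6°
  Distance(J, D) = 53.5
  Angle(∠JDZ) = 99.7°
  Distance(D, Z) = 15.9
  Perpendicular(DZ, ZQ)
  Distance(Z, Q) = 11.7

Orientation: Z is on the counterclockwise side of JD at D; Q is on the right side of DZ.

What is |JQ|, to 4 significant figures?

69.08

J is at the origin; JD runs at 65.6° with length 53.5, so D = 53.5·(cos 65.6°, sin 65.6°) = (22.10, 48.72). ∠JDZ = 99.7°, so DZ runs at 65.6° + (180° − 99.7°) = 145.9° from the x-axis; with |DZ| = 15.9, Z = D + 15.9·(cos 145.9°, sin 145.9°) = (8.935, 57.64). DZ is perpendicular to ZQ; with |ZQ| = 11.7 on the right of DZ, Q = Z + 11.7·(0.5606, 0.8281) = (15.49, 67.32). Then |JQ| = |Q − J| = 69.08.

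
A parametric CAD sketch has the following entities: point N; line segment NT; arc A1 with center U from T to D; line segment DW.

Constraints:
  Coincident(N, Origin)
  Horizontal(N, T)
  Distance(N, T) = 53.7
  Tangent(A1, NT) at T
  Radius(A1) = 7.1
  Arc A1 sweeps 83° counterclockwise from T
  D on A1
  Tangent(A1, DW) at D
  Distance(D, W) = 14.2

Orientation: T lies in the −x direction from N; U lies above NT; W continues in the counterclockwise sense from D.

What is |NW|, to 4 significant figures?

49.31

N is at the origin; NT is horizontal with |NT| = 53.7 and T on the −x side, so T = (-53.70, 0.000). Since A1 is tangent to NT there, UT ⟂ NT, so U = T + (0, 7.1) = (-53.70, 7.100). On A1, T sits at bearing -90° from U; an 83° counterclockwise sweep puts D at bearing -7°, so D = U + 7.1·(cos -7°, sin -7°) = (-46.65, 6.235). A1 meets DW tangentially, so UD is at right angles to DW, so DW runs along (−sin -7°, cos -7°); with |DW| = 14.2, W = (-44.92, 20.33). Then |NW| = |W − N| = 49.31.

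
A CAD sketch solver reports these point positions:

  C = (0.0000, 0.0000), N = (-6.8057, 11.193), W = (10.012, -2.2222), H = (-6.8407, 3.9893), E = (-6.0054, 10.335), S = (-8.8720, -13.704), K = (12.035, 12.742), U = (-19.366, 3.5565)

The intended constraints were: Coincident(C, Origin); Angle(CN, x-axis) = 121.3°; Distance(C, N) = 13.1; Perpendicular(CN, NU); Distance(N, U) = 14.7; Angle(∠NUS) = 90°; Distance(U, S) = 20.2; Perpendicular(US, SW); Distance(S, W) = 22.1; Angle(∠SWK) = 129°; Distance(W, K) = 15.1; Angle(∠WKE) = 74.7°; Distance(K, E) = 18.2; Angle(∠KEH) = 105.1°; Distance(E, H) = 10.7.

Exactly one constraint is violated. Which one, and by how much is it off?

Distance(E, H) = 10.7 — off by 4.30.

C = (0.00, 0.00) ✓; CN at 121.3° ✓; |CN| = 13.10 ✓; ∠(CN, NU) = 90.00° ✓; |NU| = 14.70 ✓; ∠NUS = 90.00° ✓; |US| = 20.20 ✓; ∠(US, SW) = 90.00° ✓; |SW| = 22.10 ✓; ∠SWK = 129.0° ✓; |WK| = 15.10 ✓; ∠WKE = 74.70° ✓; |KE| = 18.20 ✓; ∠KEH = 105.1° ✓; |EH| = 6.400 ✗.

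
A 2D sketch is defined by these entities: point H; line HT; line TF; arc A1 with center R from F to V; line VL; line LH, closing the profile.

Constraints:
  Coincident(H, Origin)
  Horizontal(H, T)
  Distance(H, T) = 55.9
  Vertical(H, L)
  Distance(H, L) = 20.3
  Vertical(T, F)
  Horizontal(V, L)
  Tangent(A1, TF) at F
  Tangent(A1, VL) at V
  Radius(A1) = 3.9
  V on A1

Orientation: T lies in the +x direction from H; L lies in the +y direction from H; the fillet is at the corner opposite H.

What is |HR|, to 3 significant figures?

54.5

H is at the origin; HT is horizontal with |HT| = 55.9 and T on the +x side, so T = (55.9, 0.00). H and L share the same x with |HL| = 20.3 and L on the +y side, so L = (0.00, 20.3). The virtual corner opposite H is at (55.9, 20.3). The tangent condition forces RF to be normal to TF and tangency of A1 to VL means the radius RV is perpendicular to VL, with radius 3.9, so the center R sits 3.9 in from both sides at R = (52.0, 16.4). Then |HR| = |R − H| = 54.5.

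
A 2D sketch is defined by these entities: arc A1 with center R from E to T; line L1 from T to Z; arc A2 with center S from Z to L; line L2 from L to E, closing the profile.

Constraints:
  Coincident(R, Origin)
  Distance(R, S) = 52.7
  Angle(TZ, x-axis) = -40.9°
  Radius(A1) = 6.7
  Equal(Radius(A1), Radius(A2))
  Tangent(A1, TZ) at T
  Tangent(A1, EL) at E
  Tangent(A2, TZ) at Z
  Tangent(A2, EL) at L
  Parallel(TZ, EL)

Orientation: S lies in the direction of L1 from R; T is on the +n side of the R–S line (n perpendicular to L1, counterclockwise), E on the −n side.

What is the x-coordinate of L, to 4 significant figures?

35.45

The slot axis is L1's direction at -40.9°, so u = (cos -40.9°, sin -40.9°) = (0.7559, -0.6547) and n = (−sin -40.9°, cos -40.9°) = (0.6547, 0.7559). R is at the origin and S lies 52.7 along u from R, so S = 52.7·u = (39.83, -34.50). Tangency of A1 to both parallel lines with radius 6.7 puts T and E at R ± 6.7·n: T = (4.387, 5.064), E = (-4.387, -5.064). Equal radii place Z and L the same way about S: Z = S + 6.7·n = (44.22, -29.44), L = S − 6.7·n = (35.45, -39.57). So L.x = 35.45.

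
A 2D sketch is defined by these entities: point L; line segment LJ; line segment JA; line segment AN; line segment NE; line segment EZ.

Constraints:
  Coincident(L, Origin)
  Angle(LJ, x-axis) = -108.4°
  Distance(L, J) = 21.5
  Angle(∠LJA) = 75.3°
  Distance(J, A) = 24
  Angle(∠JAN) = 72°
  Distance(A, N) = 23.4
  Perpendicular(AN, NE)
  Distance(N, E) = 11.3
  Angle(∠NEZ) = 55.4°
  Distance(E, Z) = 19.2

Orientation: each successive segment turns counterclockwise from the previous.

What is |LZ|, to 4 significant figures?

20.92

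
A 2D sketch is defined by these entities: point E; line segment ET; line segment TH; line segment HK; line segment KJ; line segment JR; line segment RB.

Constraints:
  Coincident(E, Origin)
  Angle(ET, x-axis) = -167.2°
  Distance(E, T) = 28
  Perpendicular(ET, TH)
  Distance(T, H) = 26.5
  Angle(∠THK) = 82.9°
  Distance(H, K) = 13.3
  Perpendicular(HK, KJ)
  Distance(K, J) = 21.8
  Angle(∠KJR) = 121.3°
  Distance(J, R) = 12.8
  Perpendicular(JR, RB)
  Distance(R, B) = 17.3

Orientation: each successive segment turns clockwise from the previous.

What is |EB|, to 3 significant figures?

38.8

∠KJR = 121.3° gives JR at -143° from the x-axis; with |JR| = 12.8, R = (-28.0, -8.44). JR ⟂ RB, so RB runs at 127°; with |RB| = 17.3, B = (-38.4, 5.38). Then |EB| = |B − E| = 38.8.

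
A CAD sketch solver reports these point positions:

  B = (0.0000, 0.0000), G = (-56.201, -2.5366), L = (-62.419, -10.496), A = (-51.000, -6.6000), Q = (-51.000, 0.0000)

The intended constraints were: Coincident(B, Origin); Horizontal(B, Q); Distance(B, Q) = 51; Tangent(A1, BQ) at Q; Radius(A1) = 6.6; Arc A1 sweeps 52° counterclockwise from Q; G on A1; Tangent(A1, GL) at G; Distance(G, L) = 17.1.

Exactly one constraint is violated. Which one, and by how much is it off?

Distance(G, L) = 17.1 — off by 7.00.

B = (0.00, 0.00) ✓; B.y = 0.00, Q.y = 0.00 ✓; |BQ| = 51.00 ✓; ∠(AQ, QB) = 90.00° ✓; |AQ| = 6.600 ✓; bearing(A→G) − bearing(A→Q) = 52.00° ✓; |AG| = 6.600 ✓; ∠(AG, GL) = 90.00° ✓; |GL| = 10.10 ✗.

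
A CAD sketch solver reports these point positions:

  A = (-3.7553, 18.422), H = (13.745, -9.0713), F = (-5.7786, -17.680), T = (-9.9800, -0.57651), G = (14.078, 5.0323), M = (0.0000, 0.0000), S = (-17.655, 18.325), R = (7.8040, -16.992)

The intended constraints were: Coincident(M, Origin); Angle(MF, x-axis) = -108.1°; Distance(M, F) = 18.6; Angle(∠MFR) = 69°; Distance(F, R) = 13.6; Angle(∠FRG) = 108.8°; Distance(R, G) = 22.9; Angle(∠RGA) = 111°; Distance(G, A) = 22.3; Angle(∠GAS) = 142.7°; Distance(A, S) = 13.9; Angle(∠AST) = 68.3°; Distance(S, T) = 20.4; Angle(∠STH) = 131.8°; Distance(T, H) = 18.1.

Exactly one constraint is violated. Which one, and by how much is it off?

Distance(T, H) = 18.1 — off by 7.10.

M = (0.00, 0.00) ✓; MF at -108.1° ✓; |MF| = 18.60 ✓; ∠MFR = 69.00° ✓; |FR| = 13.60 ✓; ∠FRG = 108.8° ✓; |RG| = 22.90 ✓; ∠RGA = 111.0° ✓; |GA| = 22.30 ✓; ∠GAS = 142.7° ✓; |AS| = 13.90 ✓; ∠AST = 68.30° ✓; |ST| = 20.40 ✓; ∠STH = 131.8° ✓; |TH| = 25.20 ✗.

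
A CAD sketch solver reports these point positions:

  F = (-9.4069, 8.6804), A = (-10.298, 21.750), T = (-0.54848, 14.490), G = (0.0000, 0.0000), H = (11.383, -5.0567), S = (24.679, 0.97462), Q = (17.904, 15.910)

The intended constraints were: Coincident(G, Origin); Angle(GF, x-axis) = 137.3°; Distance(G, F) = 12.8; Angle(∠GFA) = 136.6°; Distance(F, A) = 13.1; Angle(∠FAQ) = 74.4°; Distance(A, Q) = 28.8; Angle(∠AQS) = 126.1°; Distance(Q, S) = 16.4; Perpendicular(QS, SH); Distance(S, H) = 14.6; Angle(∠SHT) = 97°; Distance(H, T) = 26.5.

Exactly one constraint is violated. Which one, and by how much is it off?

Distance(H, T) = 26.5 — off by 3.60.

G = (0.00, 0.00) ✓; GF at 137.3° ✓; |GF| = 12.80 ✓; ∠GFA = 136.6° ✓; |FA| = 13.10 ✓; ∠FAQ = 74.40° ✓; |AQ| = 28.80 ✓; ∠AQS = 126.1° ✓; |QS| = 16.40 ✓; ∠(QS, SH) = 90.00° ✓; |SH| = 14.60 ✓; ∠SHT = 97.00° ✓; |HT| = 22.90 ✗.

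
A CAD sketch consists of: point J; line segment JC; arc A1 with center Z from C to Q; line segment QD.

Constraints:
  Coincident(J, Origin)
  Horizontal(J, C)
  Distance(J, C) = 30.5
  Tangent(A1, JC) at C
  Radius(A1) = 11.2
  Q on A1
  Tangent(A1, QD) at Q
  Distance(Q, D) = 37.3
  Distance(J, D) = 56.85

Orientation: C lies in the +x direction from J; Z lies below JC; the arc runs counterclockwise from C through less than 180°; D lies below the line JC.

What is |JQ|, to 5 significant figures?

23.721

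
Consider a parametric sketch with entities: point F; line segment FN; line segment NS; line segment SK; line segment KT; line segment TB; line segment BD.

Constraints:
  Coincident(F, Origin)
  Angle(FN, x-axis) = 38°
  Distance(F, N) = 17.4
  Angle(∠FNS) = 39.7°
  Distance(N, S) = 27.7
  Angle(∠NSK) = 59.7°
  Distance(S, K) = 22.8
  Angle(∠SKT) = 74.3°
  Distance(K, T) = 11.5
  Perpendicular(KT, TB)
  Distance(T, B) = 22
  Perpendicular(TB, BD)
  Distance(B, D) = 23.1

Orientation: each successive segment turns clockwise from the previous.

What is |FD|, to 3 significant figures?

26.7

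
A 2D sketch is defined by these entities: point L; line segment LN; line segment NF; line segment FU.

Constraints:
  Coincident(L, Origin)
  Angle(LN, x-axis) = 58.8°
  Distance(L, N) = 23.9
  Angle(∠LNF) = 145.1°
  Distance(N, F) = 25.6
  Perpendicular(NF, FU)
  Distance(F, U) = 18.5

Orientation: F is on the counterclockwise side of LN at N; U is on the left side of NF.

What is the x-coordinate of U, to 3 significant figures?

-7.73

L is at the origin; LN runs at 58.8° with length 23.9, so N = 23.9·(cos 58.8°, sin 58.8°) = (12.4, 20.4). ∠LNF = 145.1°, so NF runs at 58.8° + (180° − 145.1°) = 93.7° from the x-axis; with |NF| = 25.6, F = N + 25.6·(cos 93.7°, sin 93.7°) = (10.7, 46.0). NF ⟂ FU; with |FU| = 18.5 on the left of NF, U = F + 18.5·(-0.998, -0.0645) = (-7.73, 44.8). So U.x = -7.73.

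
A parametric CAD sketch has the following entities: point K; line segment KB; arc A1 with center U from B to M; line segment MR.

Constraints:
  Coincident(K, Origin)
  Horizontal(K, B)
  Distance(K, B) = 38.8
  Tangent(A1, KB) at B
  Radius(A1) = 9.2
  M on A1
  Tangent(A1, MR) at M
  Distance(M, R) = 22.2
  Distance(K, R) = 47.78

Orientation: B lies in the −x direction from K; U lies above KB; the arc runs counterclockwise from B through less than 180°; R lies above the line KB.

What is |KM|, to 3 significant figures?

31.9

K is at the origin; K and B share the same y with |KB| = 38.8 and B on the −x side, so B = (-38.8, 0.00). Tangency of A1 to KB means the radius UB is perpendicular to KB, so U = B + (0, 9.2) = (-38.8, 9.20). Since UM ⟂ MR (tangency), |UR| = √(9.2² + 22.2²) = 24.0 regardless of where M sits on A1. So R lies on both circle(K, 47.78) and circle(U, 24.0); the above-KB intersection is R = (-34.7, 32.9). M is the foot of the tangent from R: M = (-29.8, 11.2).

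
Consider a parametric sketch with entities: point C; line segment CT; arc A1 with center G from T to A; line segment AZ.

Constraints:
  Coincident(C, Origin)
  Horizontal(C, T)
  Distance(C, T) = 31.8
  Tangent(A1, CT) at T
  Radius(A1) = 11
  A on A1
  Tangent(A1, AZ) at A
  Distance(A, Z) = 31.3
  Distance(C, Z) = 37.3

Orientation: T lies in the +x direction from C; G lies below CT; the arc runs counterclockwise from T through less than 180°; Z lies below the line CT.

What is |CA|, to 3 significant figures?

22.7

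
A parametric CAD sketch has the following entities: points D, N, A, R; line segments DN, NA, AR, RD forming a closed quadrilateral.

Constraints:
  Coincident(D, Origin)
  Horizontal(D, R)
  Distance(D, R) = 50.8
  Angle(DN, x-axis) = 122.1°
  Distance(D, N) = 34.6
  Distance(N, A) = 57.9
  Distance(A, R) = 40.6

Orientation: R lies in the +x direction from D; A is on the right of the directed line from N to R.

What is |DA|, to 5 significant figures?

23.387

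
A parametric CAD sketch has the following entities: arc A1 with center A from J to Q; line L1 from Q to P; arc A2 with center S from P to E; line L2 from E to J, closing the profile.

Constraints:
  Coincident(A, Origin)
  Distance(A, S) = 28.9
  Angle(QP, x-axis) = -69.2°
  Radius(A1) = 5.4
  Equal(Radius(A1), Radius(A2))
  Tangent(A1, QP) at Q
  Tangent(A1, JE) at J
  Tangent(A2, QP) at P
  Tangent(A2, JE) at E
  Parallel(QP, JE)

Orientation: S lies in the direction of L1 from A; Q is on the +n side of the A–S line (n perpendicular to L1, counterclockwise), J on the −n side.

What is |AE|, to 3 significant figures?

29.4

Tangency of A1 to both parallel lines with radius 5.4 puts Q and J at A ± 5.4·n: Q = (5.05, 1.92), J = (-5.05, -1.92). Equal radii place P and E the same way about S: P = S + 5.4·n = (15.3, -25.1), E = S − 5.4·n = (5.21, -28.9). Then |AE| = |E − A| = 29.4.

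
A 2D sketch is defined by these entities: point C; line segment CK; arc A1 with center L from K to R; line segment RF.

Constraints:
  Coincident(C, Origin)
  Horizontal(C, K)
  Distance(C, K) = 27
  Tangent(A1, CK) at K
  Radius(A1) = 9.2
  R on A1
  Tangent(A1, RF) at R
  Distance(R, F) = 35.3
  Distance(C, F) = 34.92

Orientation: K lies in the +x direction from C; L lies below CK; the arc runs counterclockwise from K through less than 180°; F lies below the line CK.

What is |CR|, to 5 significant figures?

19.608

C is at the origin; CK is horizontal with |CK| = 27.0 and K on the +x side, so K = (27.000, 0.0000). The tangent condition forces LK to be normal to CK, so L = K + (0, -9.2) = (27.000, -9.2000). Since LR ⟂ RF (tangency), |LF| = √(9.2² + 35.3²) = 36.479 regardless of where R sits on A1. So F lies on both circle(C, 34.92) and circle(L, 36.479); the below-CK intersection is F = (1.1132, -34.902). R is the foot of the tangent from F: R = (19.081, -4.5172).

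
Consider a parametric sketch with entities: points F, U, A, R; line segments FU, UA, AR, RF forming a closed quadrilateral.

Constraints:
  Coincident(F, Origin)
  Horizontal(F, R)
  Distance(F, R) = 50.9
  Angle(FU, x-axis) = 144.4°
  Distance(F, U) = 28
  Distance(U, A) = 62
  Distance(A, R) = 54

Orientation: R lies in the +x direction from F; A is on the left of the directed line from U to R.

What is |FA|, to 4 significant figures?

57.72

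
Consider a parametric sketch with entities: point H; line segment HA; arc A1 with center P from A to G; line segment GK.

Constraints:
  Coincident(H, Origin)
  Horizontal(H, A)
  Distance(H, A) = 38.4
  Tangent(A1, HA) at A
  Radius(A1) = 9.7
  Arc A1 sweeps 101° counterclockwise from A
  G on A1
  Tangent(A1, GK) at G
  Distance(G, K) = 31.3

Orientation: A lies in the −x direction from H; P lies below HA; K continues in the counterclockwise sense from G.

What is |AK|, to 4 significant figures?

42.42

On A1, A sits at bearing 90° from P; a 101° counterclockwise sweep puts G at bearing 191°, so G = P + 9.7·(cos 191°, sin 191°) = (-47.92, -11.55). The tangent condition forces PG to be normal to GK, so GK runs along (−sin 191°, cos 191°); with |GK| = 31.3, K = (-41.95, -42.28). Then |AK| = |K − A| = 42.42.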